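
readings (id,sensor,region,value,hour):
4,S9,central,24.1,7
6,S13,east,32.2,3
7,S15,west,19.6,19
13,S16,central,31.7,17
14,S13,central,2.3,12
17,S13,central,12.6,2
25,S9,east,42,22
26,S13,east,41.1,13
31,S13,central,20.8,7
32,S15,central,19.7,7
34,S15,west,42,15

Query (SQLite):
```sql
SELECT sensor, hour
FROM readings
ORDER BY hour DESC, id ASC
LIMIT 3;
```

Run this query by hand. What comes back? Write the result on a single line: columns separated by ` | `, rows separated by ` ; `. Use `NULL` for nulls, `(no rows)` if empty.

Sort by hour desc, tiebreak id asc: (22, id=25), (19, id=7), (17, id=13), (15, id=34), (13, id=26), (12, id=14) …. Take first 3.

S9 | 22 ; S15 | 19 ; S16 | 17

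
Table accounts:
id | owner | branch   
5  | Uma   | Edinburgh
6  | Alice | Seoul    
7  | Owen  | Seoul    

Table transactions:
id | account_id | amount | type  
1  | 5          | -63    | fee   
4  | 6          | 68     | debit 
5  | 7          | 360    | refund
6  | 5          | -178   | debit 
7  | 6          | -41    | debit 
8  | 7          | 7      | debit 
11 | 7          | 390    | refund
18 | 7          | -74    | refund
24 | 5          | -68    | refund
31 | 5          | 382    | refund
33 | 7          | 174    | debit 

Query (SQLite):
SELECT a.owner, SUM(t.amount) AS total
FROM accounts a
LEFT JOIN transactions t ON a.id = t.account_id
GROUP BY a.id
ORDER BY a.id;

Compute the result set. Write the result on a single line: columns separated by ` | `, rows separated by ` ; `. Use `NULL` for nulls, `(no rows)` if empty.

LEFT JOIN keeps every accounts row; unmatched ones get NULL for transactions columns.
Group by accounts.id and compute SUM(t.amount). SUM over an all-NULL group is NULL.
  5: ids {1, 6, 24, 31} → SUM(t.amount)=73
  6: ids {4, 7} → SUM(t.amount)=27
  7: ids {5, 8, 11, 18, 33} → SUM(t.amount)=857

Uma | 73 ; Alice | 27 ; Owen | 857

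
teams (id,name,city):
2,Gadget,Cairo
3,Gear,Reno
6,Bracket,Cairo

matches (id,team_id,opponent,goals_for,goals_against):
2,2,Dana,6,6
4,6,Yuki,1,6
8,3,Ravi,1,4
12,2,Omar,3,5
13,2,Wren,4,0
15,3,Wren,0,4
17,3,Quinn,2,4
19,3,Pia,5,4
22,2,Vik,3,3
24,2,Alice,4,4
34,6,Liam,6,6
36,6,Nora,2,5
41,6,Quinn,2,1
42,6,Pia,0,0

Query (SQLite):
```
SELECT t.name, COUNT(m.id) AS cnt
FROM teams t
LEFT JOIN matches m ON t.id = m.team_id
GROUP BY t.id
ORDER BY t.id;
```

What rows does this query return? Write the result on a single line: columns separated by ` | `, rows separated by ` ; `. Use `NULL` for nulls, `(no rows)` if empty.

Gadget | 5 ; Gear | 4 ; Bracket | 5

LEFT JOIN keeps every teams row; unmatched ones get NULL for matches columns.
Group by teams.id and compute COUNT(m.id). COUNT(col) of an all-NULL group is 0.
  2: ids {2, 12, 13, 22, 24} → COUNT(m.id)=5
  3: ids {8, 15, 17, 19} → COUNT(m.id)=4
  6: ids {4, 34, 36, 41, 42} → COUNT(m.id)=5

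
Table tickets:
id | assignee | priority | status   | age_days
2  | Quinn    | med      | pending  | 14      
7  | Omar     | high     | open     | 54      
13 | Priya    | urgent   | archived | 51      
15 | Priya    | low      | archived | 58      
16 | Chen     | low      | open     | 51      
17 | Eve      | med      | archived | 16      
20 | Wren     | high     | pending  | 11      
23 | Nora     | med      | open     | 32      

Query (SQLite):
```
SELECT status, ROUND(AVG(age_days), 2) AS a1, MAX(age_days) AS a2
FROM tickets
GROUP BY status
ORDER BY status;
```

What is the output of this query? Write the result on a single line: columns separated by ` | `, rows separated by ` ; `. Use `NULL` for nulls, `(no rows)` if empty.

Group tickets by status.
Per group compute: ROUND(AVG(age_days), 2), MAX(age_days).
  archived: ids {13, 15, 17} → ROUND(AVG(age_days), 2)=41.67, MAX(age_days)=58
  open: ids {7, 16, 23} → ROUND(AVG(age_days), 2)=45.67, MAX(age_days)=54
  pending: ids {2, 20} → ROUND(AVG(age_days), 2)=12.5, MAX(age_days)=14

archived | 41.67 | 58 ; open | 45.67 | 54 ; pending | 12.5 | 14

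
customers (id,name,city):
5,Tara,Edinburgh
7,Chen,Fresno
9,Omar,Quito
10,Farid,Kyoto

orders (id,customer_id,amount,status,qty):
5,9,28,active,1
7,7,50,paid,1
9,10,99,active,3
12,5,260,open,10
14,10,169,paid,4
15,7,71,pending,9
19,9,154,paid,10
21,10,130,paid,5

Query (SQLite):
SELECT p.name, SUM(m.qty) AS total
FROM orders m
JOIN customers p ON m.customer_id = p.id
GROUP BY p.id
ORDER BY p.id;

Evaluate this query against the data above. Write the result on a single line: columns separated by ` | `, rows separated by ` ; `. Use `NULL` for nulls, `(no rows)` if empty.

Join each orders row to its customers via customer_id.
Group joined rows by customers.id; compute SUM(m.qty) per group.
  5: ids {12} → SUM(m.qty)=10
  7: ids {7, 15} → SUM(m.qty)=10
  9: ids {5, 19} → SUM(m.qty)=11
  10: ids {9, 14, 21} → SUM(m.qty)=12

Tara | 10 ; Chen | 10 ; Omar | 11 ; Farid | 12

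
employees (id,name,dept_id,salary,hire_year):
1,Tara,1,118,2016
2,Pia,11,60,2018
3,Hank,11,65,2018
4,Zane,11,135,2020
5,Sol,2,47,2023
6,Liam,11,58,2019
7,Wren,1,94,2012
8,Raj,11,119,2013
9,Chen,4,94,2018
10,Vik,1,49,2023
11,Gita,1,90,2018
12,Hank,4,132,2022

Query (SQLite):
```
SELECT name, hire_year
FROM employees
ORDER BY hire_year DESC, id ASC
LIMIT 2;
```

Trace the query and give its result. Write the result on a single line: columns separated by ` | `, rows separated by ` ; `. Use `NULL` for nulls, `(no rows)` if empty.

Sort by hire_year desc, tiebreak id asc: (2023, id=5), (2023, id=10), (2022, id=12), (2020, id=4), (2019, id=6) …. Take first 2.

Sol | 2023 ; Vik | 2023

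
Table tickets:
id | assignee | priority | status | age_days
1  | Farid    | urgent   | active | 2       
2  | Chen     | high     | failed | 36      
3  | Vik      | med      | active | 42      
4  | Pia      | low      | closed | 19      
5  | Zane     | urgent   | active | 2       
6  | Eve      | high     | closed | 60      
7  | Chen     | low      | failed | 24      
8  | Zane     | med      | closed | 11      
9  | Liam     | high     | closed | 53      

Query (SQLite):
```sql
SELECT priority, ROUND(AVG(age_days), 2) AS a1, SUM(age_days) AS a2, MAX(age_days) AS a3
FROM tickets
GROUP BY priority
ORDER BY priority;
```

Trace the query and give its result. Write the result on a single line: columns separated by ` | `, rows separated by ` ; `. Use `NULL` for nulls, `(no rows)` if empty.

Group tickets by priority.
Per group compute: ROUND(AVG(age_days), 2), SUM(age_days), MAX(age_days).
  high: ids {2, 6, 9} → ROUND(AVG(age_days), 2)=49.67, SUM(age_days)=149, MAX(age_days)=60
  low: ids {4, 7} → ROUND(AVG(age_days), 2)=21.5, SUM(age_days)=43, MAX(age_days)=24
  med: ids {3, 8} → ROUND(AVG(age_days), 2)=26.5, SUM(age_days)=53, MAX(age_days)=42
  urgent: ids {1, 5} → ROUND(AVG(age_days), 2)=2, SUM(age_days)=4, MAX(age_days)=2

high | 49.67 | 149 | 60 ; low | 21.5 | 43 | 24 ; med | 26.5 | 53 | 42 ; urgent | 2 | 4 | 2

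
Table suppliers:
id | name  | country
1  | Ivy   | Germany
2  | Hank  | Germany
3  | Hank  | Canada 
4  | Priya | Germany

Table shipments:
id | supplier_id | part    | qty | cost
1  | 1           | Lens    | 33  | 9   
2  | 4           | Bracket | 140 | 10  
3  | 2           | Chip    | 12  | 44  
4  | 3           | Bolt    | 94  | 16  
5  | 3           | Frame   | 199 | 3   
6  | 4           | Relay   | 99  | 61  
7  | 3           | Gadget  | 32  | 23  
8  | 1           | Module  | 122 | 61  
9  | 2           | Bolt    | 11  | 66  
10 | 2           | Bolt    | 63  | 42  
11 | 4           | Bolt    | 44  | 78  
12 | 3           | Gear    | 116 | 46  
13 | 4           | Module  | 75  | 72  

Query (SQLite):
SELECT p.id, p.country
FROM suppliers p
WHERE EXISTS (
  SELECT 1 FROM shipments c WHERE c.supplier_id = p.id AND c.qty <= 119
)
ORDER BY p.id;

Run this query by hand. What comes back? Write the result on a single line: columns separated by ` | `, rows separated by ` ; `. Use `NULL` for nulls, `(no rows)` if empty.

1 | Germany ; 2 | Germany ; 3 | Canada ; 4 | Germany

For each suppliers row, check whether any shipments with matching supplier_id has qty <= 119.
Keep rows where that is true.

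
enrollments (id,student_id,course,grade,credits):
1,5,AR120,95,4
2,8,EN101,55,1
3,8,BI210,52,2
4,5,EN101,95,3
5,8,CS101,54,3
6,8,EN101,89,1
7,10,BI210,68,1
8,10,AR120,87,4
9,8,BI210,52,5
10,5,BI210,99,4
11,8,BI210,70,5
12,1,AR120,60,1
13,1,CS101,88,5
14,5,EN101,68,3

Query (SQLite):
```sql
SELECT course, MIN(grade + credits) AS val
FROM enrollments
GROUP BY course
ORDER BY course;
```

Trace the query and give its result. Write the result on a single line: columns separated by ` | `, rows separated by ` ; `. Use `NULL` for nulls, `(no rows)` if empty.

AR120 | 61 ; BI210 | 54 ; CS101 | 57 ; EN101 | 56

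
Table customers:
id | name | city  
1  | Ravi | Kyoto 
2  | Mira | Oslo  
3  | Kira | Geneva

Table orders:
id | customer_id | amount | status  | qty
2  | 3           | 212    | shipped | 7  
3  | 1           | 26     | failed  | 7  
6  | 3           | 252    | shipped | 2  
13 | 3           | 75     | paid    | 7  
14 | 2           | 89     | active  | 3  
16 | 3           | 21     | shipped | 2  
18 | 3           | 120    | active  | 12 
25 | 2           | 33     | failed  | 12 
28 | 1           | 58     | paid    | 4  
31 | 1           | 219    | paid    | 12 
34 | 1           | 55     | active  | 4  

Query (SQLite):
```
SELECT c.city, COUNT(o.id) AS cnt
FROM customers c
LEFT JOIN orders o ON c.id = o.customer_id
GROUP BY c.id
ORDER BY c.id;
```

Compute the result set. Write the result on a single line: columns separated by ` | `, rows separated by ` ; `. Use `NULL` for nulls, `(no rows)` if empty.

Kyoto | 4 ; Oslo | 2 ; Geneva | 5

LEFT JOIN keeps every customers row; unmatched ones get NULL for orders columns.
Group by customers.id and compute COUNT(o.id). COUNT(col) of an all-NULL group is 0.
  1: ids {3, 28, 31, 34} → COUNT(o.id)=4
  2: ids {14, 25} → COUNT(o.id)=2
  3: ids {2, 6, 13, 16, 18} → COUNT(o.id)=5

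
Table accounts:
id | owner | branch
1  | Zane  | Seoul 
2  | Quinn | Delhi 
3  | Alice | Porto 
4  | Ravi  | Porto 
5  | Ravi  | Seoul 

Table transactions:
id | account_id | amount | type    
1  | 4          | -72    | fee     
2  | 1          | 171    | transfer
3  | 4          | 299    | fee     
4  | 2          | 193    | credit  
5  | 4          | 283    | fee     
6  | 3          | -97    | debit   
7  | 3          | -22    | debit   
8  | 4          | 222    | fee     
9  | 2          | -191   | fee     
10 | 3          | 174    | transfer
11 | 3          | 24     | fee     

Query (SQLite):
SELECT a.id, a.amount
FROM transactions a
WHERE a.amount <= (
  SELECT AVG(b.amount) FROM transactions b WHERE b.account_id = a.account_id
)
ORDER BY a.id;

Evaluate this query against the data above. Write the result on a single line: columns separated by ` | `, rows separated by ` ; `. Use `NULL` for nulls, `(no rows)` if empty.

For each transactions row a, compute AVG(amount) over rows sharing a.account_id.
Keep row a if a.amount <= that per-group AVG.
  account_id=1: AVG(amount) = 171.0
  account_id=2: AVG(amount) = 1.0
  account_id=3: AVG(amount) = 19.75
  account_id=4: AVG(amount) = 183.0

1 | -72 ; 2 | 171 ; 6 | -97 ; 7 | -22 ; 9 | -191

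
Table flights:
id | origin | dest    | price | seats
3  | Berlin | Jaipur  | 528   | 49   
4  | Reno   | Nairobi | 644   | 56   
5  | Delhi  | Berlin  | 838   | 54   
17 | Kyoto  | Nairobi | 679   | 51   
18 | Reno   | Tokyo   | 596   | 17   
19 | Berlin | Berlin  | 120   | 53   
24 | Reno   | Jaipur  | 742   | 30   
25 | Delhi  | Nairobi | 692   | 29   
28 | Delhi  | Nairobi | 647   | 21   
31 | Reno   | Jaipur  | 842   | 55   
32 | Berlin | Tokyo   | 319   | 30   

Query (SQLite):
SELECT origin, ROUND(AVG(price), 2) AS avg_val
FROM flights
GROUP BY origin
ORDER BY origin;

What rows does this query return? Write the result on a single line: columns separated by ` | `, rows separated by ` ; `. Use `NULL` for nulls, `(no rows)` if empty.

Partition flights by origin; compute ROUND(AVG(price), 2) within each group.
  Berlin: ids {3, 19, 32} → ROUND(AVG(price), 2)=322.33
  Delhi: ids {5, 25, 28} → ROUND(AVG(price), 2)=725.67
  Kyoto: ids {17} → ROUND(AVG(price), 2)=679
  Reno: ids {4, 18, 24, 31} → ROUND(AVG(price), 2)=706

Berlin | 322.33 ; Delhi | 725.67 ; Kyoto | 679 ; Reno | 706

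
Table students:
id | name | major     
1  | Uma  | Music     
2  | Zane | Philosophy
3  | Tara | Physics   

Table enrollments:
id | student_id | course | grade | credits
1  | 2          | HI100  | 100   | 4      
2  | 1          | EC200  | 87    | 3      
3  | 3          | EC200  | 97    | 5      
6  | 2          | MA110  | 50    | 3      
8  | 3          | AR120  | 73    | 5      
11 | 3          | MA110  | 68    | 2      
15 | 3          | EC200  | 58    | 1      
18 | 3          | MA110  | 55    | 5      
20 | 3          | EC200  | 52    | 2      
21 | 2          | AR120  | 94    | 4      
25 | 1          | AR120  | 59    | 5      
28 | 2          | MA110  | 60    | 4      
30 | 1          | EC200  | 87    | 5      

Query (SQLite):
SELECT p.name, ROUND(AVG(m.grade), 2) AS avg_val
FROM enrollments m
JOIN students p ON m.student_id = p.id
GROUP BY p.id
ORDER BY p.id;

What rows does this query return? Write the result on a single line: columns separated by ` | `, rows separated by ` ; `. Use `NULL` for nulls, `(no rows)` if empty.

Uma | 77.67 ; Zane | 76 ; Tara | 67.17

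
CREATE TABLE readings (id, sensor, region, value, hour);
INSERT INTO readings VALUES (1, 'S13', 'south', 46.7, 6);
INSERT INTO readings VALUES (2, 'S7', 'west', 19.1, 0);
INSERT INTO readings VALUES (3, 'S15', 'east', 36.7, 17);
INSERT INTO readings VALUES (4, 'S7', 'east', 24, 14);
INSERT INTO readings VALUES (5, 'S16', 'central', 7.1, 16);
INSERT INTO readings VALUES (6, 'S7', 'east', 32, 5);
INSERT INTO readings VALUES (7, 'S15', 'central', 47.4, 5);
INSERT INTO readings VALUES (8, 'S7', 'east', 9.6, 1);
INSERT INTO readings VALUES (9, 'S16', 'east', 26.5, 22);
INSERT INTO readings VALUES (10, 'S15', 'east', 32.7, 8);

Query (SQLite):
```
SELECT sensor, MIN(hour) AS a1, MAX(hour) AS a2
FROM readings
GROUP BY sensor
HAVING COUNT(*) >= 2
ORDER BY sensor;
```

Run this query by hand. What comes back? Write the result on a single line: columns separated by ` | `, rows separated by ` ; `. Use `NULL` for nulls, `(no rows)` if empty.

Group readings by sensor.
Per group compute: MIN(hour), MAX(hour).
HAVING: drop groups with fewer than 2 rows.
  S13: ids {1} → MIN(hour)=6, MAX(hour)=6
  S15: ids {3, 7, 10} → MIN(hour)=5, MAX(hour)=17
  S16: ids {5, 9} → MIN(hour)=16, MAX(hour)=22
  S7: ids {2, 4, 6, 8} → MIN(hour)=0, MAX(hour)=14

S15 | 5 | 17 ; S16 | 16 | 22 ; S7 | 0 | 14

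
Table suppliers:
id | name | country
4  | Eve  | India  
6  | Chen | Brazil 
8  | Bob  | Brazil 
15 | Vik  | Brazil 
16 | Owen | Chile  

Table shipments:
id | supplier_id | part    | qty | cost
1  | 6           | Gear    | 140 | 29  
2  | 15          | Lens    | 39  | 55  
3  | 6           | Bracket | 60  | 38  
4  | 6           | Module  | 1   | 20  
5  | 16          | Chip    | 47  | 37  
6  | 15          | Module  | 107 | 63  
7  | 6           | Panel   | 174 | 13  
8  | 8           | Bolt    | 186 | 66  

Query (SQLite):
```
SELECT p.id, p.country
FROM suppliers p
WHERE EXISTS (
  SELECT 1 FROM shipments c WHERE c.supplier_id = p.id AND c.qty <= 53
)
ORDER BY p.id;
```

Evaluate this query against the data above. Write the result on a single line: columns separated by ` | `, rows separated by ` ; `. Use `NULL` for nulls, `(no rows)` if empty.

For each suppliers row, check whether any shipments with matching supplier_id has qty <= 53.
Keep rows where that is true.

6 | Brazil ; 15 | Brazil ; 16 | Chile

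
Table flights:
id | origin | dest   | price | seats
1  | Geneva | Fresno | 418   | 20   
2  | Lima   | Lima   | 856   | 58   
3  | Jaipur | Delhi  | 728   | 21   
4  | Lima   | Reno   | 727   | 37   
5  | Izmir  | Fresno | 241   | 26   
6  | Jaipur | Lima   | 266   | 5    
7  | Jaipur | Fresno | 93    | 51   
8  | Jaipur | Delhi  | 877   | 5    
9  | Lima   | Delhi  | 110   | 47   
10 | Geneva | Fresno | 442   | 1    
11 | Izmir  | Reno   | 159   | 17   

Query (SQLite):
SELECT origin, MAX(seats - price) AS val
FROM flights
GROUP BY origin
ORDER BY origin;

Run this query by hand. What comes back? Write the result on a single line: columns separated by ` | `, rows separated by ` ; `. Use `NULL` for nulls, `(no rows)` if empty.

Geneva | -398 ; Izmir | -142 ; Jaipur | -42 ; Lima | -63

For each row compute seats - price.
Group by origin; take MAX of the expression per group.
  Geneva: ids {1, 10} → MAX(seats - price)=-398
  Izmir: ids {5, 11} → MAX(seats - price)=-142
  Jaipur: ids {3, 6, 7, 8} → MAX(seats - price)=-42
  Lima: ids {2, 4, 9} → MAX(seats - price)=-63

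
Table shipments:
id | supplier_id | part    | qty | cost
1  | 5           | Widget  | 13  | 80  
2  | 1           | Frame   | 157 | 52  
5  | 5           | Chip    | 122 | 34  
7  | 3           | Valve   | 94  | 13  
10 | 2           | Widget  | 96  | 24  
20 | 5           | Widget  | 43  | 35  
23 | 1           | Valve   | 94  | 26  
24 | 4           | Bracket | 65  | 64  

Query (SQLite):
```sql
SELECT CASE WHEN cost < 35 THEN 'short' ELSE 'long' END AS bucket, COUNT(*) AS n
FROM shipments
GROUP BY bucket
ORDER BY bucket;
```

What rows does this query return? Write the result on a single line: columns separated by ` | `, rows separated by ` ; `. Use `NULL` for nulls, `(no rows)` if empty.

Bucket rows by cost < 35 → 'short' else 'long'; count each bucket.

long | 4 ; short | 4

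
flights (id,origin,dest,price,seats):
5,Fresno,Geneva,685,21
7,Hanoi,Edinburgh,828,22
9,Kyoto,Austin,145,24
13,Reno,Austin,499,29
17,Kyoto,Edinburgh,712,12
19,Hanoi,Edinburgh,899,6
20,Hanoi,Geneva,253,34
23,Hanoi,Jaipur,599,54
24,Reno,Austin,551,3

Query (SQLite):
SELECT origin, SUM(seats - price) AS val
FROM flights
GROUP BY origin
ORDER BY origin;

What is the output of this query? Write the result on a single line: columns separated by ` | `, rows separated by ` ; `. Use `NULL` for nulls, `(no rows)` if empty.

Fresno | -664 ; Hanoi | -2463 ; Kyoto | -821 ; Reno | -1018

For each row compute seats - price.
Group by origin; take SUM of the expression per group.
  Fresno: ids {5} → SUM(seats - price)=-664
  Hanoi: ids {7, 19, 20, 23} → SUM(seats - price)=-2463
  Kyoto: ids {9, 17} → SUM(seats - price)=-821
  Reno: ids {13, 24} → SUM(seats - price)=-1018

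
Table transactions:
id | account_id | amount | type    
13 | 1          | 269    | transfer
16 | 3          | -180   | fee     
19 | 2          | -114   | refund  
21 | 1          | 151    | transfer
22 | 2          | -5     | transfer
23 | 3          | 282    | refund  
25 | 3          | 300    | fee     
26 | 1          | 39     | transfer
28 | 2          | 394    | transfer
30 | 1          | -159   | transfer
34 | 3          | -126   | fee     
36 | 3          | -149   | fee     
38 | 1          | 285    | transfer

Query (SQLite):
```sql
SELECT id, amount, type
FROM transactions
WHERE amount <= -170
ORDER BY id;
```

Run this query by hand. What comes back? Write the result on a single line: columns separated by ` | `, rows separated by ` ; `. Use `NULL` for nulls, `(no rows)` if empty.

amount <= -170: ids {16}

16 | -180 | fee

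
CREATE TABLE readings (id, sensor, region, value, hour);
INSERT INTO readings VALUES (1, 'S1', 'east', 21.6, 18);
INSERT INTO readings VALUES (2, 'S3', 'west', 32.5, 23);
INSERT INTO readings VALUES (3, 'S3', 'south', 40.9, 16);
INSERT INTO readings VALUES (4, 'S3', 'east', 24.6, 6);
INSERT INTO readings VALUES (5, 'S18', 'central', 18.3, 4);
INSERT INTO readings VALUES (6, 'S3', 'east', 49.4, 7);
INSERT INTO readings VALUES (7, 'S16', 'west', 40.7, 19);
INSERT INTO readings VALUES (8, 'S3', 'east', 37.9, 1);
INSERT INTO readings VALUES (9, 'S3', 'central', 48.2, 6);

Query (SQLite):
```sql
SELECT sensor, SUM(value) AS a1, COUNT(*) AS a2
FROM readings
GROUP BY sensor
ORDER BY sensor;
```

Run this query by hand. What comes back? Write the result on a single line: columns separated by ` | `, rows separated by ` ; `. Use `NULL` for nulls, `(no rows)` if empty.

S1 | 21.6 | 1 ; S16 | 40.7 | 1 ; S18 | 18.3 | 1 ; S3 | 233.5 | 6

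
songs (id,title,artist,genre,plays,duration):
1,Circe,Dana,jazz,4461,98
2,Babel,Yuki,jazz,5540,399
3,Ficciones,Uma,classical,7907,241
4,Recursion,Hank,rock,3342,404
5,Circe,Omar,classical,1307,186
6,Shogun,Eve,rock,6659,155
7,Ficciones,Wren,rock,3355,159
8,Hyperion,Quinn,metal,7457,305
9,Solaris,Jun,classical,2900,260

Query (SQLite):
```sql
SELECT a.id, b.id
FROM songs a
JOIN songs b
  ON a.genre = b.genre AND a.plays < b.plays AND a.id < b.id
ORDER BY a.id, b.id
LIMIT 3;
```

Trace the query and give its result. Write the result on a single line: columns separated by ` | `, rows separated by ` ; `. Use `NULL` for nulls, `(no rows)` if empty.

Pairs (a,b) with same genre, a.plays < b.plays, a.id < b.id.
genre groups: classical:{3,5,9} jazz:{1,2} metal:{8} rock:{4,6,7}
Ordered by (a.id, b.id); first 3.

1 | 2 ; 4 | 6 ; 4 | 7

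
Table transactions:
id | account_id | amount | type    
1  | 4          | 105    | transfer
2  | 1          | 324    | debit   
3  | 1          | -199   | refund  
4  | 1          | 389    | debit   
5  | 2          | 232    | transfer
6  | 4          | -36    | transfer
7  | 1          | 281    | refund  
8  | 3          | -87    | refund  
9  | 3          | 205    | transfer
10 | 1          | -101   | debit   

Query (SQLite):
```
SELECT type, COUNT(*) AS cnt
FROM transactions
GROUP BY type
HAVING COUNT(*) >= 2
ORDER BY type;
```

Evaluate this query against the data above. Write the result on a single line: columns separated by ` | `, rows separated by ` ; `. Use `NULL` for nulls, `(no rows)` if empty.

Partition transactions by type; compute COUNT(*) within each group.
HAVING: keep groups with count ≥ 2.
  debit: ids {2, 4, 10} → COUNT(*)=3
  refund: ids {3, 7, 8} → COUNT(*)=3
  transfer: ids {1, 5, 6, 9} → COUNT(*)=4

debit | 3 ; refund | 3 ; transfer | 4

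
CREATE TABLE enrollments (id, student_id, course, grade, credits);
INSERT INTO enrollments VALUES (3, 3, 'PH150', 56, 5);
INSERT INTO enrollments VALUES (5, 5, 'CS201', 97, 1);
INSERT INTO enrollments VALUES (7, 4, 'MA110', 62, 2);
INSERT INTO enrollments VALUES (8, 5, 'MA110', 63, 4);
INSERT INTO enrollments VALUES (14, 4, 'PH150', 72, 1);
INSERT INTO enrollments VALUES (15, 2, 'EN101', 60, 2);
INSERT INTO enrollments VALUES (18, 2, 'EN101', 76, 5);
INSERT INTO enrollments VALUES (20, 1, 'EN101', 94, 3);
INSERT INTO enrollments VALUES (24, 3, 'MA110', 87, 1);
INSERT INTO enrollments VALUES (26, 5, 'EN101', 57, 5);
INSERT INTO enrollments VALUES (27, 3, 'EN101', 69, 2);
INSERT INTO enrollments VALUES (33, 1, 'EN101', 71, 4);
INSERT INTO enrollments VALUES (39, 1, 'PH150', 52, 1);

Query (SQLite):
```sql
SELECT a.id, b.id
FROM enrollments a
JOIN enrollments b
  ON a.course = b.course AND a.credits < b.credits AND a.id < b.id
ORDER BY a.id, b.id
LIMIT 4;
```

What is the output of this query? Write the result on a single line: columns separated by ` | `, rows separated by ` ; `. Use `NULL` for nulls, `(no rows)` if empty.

Pairs (a,b) with same course, a.credits < b.credits, a.id < b.id.
course groups: CS201:{5} EN101:{15,18,20,26,27,33} MA110:{7,8,24} PH150:{3,14,39}
Ordered by (a.id, b.id); first 4.

7 | 8 ; 15 | 18 ; 15 | 20 ; 15 | 26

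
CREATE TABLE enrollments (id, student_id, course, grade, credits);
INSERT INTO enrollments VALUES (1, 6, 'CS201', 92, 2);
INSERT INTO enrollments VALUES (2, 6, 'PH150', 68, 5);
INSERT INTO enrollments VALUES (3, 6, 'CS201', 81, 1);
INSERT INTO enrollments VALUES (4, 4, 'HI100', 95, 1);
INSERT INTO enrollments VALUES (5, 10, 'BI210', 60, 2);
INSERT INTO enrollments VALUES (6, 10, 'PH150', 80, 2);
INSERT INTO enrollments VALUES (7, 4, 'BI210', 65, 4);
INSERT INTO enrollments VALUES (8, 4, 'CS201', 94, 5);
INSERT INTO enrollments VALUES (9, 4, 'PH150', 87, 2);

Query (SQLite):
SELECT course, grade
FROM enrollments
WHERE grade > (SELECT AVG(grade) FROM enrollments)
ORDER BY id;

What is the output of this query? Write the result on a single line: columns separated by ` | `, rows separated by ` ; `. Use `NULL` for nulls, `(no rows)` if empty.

CS201 | 92 ; CS201 | 81 ; HI100 | 95 ; CS201 | 94 ; PH150 | 87

Scalar subquery: AVG(grade) over all enrollments rows = 80.222222 (≈; comparison uses full precision).
Keep rows where grade > that value.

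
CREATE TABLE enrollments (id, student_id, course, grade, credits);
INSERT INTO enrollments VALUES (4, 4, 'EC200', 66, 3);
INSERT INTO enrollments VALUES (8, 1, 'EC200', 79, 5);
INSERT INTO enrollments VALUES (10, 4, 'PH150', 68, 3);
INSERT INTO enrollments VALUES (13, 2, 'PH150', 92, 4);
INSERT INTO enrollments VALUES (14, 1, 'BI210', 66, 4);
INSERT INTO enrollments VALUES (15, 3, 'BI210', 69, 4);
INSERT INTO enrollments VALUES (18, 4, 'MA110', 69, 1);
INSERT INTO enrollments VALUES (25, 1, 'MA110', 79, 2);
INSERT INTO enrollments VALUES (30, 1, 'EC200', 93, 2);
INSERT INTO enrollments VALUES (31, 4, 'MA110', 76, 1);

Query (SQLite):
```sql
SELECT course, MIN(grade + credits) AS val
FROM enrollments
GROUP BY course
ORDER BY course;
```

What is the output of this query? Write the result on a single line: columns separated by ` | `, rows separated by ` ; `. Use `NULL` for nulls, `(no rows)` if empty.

BI210 | 70 ; EC200 | 69 ; MA110 | 70 ; PH150 | 71

For each row compute grade + credits.
Group by course; take MIN of the expression per group.
  BI210: ids {14, 15} → MIN(grade + credits)=70
  EC200: ids {4, 8, 30} → MIN(grade + credits)=69
  MA110: ids {18, 25, 31} → MIN(grade + credits)=70
  PH150: ids {10, 13} → MIN(grade + credits)=71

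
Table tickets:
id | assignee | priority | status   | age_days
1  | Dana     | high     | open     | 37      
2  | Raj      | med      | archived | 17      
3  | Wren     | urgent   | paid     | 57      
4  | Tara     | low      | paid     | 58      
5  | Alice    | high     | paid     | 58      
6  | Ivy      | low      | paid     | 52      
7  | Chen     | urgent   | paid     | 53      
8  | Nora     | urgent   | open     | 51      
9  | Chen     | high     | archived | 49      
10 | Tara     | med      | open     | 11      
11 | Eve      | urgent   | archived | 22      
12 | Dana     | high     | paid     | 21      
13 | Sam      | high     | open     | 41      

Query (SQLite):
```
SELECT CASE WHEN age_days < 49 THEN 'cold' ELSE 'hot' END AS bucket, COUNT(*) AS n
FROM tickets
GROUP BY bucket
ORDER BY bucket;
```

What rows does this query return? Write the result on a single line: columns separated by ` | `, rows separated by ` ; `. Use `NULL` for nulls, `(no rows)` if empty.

cold | 6 ; hot | 7

Bucket rows by age_days < 49 → 'cold' else 'hot'; count each bucket.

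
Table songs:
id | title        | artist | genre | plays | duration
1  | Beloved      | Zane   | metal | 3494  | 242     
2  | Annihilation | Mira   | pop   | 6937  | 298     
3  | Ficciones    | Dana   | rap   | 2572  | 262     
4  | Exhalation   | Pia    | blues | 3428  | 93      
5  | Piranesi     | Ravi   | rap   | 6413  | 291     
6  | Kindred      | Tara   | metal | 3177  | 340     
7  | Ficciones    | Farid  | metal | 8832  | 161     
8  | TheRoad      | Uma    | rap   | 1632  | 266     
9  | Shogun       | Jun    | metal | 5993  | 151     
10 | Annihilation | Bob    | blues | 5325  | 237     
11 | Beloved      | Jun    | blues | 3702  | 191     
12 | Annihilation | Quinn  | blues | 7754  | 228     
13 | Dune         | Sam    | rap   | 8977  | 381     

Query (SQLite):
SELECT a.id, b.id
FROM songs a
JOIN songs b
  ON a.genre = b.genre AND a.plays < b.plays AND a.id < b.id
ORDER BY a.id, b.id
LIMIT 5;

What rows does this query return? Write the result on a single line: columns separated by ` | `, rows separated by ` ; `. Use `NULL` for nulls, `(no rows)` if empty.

Pairs (a,b) with same genre, a.plays < b.plays, a.id < b.id.
genre groups: blues:{4,10,11,12} metal:{1,6,7,9} pop:{2} rap:{3,5,8,13}
Ordered by (a.id, b.id); first 5.

1 | 7 ; 1 | 9 ; 3 | 5 ; 3 | 13 ; 4 | 10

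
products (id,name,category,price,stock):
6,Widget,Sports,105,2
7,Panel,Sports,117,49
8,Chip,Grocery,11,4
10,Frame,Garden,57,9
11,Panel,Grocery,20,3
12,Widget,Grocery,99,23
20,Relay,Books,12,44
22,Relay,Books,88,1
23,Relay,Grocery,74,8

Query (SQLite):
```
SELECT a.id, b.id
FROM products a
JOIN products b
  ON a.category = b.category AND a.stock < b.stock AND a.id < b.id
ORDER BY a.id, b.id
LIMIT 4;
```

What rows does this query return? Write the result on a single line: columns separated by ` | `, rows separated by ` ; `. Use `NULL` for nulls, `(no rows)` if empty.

Pairs (a,b) with same category, a.stock < b.stock, a.id < b.id.
category groups: Books:{20,22} Garden:{10} Grocery:{8,11,12,23} Sports:{6,7}
Ordered by (a.id, b.id); first 4.

6 | 7 ; 8 | 12 ; 8 | 23 ; 11 | 12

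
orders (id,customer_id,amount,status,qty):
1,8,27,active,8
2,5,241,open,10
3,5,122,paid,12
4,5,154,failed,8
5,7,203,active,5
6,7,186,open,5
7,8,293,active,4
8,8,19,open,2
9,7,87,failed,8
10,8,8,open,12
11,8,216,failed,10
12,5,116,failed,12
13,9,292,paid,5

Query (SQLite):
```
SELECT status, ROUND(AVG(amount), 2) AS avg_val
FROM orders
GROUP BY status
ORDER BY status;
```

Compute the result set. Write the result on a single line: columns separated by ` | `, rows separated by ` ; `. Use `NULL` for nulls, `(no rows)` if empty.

active | 174.33 ; failed | 143.25 ; open | 113.5 ; paid | 207

Partition orders by status; compute ROUND(AVG(amount), 2) within each group.
  active: ids {1, 5, 7} → ROUND(AVG(amount), 2)=174.33
  failed: ids {4, 9, 11, 12} → ROUND(AVG(amount), 2)=143.25
  open: ids {2, 6, 8, 10} → ROUND(AVG(amount), 2)=113.5
  paid: ids {3, 13} → ROUND(AVG(amount), 2)=207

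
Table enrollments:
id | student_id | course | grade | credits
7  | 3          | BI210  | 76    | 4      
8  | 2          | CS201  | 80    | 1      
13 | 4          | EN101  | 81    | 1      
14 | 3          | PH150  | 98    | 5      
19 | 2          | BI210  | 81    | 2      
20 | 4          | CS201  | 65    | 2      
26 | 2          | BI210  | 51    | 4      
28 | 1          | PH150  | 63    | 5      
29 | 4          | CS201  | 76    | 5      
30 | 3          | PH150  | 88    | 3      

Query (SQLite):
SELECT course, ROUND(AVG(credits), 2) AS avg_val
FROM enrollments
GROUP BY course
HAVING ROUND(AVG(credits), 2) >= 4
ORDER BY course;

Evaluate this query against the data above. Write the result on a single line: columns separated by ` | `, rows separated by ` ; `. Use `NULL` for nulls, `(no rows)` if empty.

PH150 | 4.33

Partition enrollments by course; compute ROUND(AVG(credits), 2) within each group.
HAVING: keep groups where ROUND(AVG(credits), 2) >= 4.
  BI210: ids {7, 19, 26} → ROUND(AVG(credits), 2)=3.33
  CS201: ids {8, 20, 29} → ROUND(AVG(credits), 2)=2.67
  EN101: ids {13} → ROUND(AVG(credits), 2)=1
  PH150: ids {14, 28, 30} → ROUND(AVG(credits), 2)=4.33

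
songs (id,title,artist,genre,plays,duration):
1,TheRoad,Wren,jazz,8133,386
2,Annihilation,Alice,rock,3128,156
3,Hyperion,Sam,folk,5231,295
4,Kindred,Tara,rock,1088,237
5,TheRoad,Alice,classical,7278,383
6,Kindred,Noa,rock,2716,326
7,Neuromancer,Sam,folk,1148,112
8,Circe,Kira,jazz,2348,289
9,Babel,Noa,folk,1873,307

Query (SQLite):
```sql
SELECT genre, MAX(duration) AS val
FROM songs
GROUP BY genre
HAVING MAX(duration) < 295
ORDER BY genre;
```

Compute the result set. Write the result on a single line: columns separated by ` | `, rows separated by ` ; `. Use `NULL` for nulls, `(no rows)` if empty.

(no rows)

Partition songs by genre; compute MAX(duration) within each group.
HAVING: keep groups where MAX(duration) < 295.
  classical: ids {5} → MAX(duration)=383
  folk: ids {3, 7, 9} → MAX(duration)=307
  jazz: ids {1, 8} → MAX(duration)=386
  rock: ids {2, 4, 6} → MAX(duration)=326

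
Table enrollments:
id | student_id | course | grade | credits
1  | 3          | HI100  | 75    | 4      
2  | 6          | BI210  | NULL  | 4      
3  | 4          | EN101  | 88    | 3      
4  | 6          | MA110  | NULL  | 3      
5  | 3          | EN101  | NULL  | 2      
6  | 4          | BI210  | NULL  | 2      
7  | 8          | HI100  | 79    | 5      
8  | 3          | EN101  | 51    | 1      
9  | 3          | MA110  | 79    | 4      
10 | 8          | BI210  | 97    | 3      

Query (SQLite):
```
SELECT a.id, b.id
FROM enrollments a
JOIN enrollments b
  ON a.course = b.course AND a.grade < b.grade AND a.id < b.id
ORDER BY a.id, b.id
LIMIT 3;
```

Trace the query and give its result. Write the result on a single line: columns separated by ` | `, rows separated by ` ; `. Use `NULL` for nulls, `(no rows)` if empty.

Pairs (a,b) with same course, a.grade < b.grade, a.id < b.id.
course groups: BI210:{2,6,10} EN101:{3,5,8} HI100:{1,7} MA110:{4,9}
Ordered by (a.id, b.id); first 3.

1 | 7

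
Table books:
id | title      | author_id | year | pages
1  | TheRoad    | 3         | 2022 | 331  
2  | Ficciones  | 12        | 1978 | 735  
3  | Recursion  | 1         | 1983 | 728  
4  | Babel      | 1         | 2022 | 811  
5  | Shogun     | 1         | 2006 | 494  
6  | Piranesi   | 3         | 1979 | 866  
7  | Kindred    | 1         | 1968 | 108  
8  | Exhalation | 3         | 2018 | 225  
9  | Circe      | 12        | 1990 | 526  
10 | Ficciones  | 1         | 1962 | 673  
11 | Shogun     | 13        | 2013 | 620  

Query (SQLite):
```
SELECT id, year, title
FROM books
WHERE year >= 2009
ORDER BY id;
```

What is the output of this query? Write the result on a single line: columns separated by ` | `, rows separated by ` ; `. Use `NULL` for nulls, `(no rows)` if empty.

year >= 2009: ids {1, 4, 8, 11}

1 | 2022 | TheRoad ; 4 | 2022 | Babel ; 8 | 2018 | Exhalation ; 11 | 2013 | Shogun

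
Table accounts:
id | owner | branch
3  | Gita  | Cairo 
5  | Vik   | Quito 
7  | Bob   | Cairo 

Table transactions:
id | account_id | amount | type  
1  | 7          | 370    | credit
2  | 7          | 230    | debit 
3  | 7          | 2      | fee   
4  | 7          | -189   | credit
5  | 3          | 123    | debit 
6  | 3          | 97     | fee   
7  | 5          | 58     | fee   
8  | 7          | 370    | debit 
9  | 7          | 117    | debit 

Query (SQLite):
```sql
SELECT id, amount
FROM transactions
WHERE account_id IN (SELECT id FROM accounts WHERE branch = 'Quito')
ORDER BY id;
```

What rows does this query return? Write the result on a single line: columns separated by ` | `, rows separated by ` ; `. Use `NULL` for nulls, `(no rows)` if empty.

Inner query: accounts.id where branch = 'Quito'.
Outer: keep transactions rows whose account_id is in that set.
Inner query → {5}

7 | 58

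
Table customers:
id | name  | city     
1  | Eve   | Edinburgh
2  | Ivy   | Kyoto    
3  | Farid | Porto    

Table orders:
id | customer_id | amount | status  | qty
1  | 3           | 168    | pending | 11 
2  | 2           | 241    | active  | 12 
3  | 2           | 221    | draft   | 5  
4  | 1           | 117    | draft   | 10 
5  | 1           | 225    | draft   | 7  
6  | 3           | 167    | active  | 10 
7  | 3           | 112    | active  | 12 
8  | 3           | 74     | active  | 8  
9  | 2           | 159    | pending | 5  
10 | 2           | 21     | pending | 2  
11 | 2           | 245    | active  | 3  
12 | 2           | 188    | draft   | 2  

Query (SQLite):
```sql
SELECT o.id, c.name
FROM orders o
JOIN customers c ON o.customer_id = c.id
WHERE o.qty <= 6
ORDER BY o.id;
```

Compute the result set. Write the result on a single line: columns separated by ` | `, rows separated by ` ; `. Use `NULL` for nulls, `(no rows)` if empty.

Each orders row matches the customers row where customer_id = customers.id.
Then keep rows with o.qty <= 6.

3 | Ivy ; 9 | Ivy ; 10 | Ivy ; 11 | Ivy ; 12 | Ivy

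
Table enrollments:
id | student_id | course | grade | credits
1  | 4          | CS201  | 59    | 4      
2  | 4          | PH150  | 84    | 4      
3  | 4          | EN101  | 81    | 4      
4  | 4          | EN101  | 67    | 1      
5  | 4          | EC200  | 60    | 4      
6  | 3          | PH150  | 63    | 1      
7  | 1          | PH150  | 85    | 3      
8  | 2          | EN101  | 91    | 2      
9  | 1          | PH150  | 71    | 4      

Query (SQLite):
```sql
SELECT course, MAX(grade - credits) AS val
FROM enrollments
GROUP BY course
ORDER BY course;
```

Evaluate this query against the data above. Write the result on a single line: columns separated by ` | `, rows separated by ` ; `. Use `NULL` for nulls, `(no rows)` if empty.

For each row compute grade - credits.
Group by course; take MAX of the expression per group.
  CS201: ids {1} → MAX(grade - credits)=55
  EC200: ids {5} → MAX(grade - credits)=56
  EN101: ids {3, 4, 8} → MAX(grade - credits)=89
  PH150: ids {2, 6, 7, 9} → MAX(grade - credits)=82

CS201 | 55 ; EC200 | 56 ; EN101 | 89 ; PH150 | 82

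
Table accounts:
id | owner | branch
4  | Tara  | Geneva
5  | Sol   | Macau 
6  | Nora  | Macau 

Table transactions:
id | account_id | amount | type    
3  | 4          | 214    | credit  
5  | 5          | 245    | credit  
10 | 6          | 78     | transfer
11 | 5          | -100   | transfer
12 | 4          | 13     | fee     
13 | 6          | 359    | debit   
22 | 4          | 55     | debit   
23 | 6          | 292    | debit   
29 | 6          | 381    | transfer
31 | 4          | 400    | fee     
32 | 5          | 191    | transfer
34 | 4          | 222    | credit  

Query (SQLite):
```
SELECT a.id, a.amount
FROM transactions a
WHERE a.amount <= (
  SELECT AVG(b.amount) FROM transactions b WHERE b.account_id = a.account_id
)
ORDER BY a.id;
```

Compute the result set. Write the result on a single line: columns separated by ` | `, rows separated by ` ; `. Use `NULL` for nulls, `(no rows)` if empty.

For each transactions row a, compute AVG(amount) over rows sharing a.account_id.
Keep row a if a.amount <= that per-group AVG.
  account_id=4: AVG(amount) = 180.8
  account_id=5: AVG(amount) = 112.0
  account_id=6: AVG(amount) = 277.5

10 | 78 ; 11 | -100 ; 12 | 13 ; 22 | 55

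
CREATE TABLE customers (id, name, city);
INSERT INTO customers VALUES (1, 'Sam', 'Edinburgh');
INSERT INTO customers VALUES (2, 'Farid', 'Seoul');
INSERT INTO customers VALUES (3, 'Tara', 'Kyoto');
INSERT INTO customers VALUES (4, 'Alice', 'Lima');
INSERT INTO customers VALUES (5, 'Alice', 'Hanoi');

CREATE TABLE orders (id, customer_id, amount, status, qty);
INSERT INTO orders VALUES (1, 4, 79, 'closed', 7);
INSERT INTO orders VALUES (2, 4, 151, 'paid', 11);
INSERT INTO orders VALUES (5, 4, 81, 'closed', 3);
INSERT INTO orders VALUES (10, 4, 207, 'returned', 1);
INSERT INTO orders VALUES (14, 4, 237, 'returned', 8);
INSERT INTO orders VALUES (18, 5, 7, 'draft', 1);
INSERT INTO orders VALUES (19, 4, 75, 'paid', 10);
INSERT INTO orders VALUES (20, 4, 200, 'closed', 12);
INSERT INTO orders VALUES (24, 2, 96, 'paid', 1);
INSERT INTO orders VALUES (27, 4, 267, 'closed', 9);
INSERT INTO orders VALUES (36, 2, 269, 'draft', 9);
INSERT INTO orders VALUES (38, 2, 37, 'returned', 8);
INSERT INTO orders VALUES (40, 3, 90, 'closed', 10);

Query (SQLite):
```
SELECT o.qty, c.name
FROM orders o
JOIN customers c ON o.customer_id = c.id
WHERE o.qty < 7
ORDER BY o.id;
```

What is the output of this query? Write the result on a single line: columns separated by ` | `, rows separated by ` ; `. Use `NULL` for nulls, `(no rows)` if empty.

3 | Alice ; 1 | Alice ; 1 | Alice ; 1 | Farid

Each orders row matches the customers row where customer_id = customers.id.
Then keep rows with o.qty < 7.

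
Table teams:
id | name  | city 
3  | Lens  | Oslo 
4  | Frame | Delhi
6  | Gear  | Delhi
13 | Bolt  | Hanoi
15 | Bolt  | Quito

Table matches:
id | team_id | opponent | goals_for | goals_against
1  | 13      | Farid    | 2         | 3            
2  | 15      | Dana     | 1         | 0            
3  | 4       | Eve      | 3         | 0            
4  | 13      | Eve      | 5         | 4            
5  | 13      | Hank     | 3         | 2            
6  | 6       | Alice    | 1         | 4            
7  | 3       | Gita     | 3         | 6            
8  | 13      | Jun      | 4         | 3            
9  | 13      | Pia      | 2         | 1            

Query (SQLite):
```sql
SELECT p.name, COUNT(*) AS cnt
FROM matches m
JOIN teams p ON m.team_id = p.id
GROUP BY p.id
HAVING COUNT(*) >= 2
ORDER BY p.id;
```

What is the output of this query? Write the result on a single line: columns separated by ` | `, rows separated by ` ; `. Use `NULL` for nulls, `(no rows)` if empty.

Bolt | 5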